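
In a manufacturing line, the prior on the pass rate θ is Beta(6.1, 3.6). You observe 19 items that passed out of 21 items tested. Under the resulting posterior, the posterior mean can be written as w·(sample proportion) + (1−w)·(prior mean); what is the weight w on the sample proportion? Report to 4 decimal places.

0.6840

The Beta prior is conjugate to a Binomial/Bernoulli likelihood; the update adds successes to α and failures to β.
Posterior mean = (α₀+k)/(α₀+β₀+n) = [n/(α₀+β₀+n)]·(k/n) + [(α₀+β₀)/(α₀+β₀+n)]·α₀/(α₀+β₀), so only n and the prior enter the weight.
The weight on the data is w = n/(α₀+β₀+n) = 21/(6.1+3.6+21) = 21/30.7 = 0.6840.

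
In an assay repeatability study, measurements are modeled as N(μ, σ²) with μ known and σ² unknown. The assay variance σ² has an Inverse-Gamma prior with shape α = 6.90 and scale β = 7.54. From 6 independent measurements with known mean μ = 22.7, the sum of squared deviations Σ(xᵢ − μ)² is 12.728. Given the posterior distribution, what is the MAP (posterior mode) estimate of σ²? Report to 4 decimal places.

1.2756

With known mean μ and an Inverse-Gamma(α, β) prior on σ², the Normal likelihood is conjugate: posterior is Inv-Gamma(α + n/2, β + Σ(xᵢ−μ)²/2).
Posterior: Inv-Gamma(6.90 + 6/2, 7.54 + 12.728/2) = Inv-Gamma(9.90, 13.9040).
Mode = β/(α+1) = 13.9040/10.90 = 1.2756.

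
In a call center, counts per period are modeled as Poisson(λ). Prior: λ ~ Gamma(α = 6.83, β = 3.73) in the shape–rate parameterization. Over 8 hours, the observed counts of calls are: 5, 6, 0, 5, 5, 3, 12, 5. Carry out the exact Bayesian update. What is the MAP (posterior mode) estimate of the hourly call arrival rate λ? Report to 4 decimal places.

With a Gamma(shape α, rate β) prior, the Poisson likelihood is conjugate: the posterior is Gamma(α + ΣXᵢ, β + n).
Sum of counts S = 41 over n = 8 hours.
Posterior: Gamma(α+S, β+n) = Gamma(6.83+41, 3.73+8) = Gamma(47.83, 11.73).
Mode of Gamma(α,β) for α≥1 is (α−1)/β = 46.83/11.73 = 3.9923.

3.9923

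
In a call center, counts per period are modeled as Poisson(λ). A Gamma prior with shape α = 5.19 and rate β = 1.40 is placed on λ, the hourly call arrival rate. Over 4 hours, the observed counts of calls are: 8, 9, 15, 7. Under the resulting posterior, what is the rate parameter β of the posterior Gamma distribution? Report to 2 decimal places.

With a Gamma(shape α, rate β) prior, the Poisson likelihood is conjugate: the posterior is Gamma(α + ΣXᵢ, β + n).
Sum of counts S = 39 over n = 4 hours.
Posterior: Gamma(α+S, β+n) = Gamma(5.19+39, 1.40+4) = Gamma(44.19, 5.40).
Posterior β = 5.40.

5.40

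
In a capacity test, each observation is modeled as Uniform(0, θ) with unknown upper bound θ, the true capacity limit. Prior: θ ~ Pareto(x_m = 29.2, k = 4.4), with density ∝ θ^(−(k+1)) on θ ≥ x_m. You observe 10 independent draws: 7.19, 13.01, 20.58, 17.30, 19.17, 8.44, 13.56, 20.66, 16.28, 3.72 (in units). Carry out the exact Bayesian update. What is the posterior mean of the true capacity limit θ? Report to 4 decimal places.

A Pareto(scale x_m, shape k) prior on the upper bound θ of Uniform(0, θ) is conjugate: posterior is Pareto(max(x_m, max xᵢ), k + n).
Sample maximum = 20.66; prior scale x_m = 29.2 → posterior scale = max = 29.20.
Posterior shape = 4.4 + 10 = 14.4.
E[θ|data] = k·x_m/(k−1) = 14.4·29.20/13.4 = 31.3791.

31.3791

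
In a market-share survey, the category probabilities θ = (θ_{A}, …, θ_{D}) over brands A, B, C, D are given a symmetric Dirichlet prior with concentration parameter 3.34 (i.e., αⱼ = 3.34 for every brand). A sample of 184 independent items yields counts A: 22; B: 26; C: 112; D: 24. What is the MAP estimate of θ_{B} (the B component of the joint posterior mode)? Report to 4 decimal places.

0.1466

The Dirichlet prior is conjugate to the Multinomial likelihood: each posterior αⱼ = prior αⱼ + observed count nⱼ.
Posterior concentration: (25.34, 29.34, 115.34, 27.34), total = 197.36.
Joint mode component: (α_{B}−1)/(Σα−K) = 28.34/193.36 = 0.1466.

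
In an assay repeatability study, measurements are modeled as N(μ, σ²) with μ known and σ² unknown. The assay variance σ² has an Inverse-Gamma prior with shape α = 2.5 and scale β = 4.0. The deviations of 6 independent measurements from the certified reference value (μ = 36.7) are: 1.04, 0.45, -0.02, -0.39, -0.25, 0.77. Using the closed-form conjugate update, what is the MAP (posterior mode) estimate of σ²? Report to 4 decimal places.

With known mean μ and an Inverse-Gamma(α, β) prior on σ², the Normal likelihood is conjugate: posterior is Inv-Gamma(α + n/2, β + Σ(xᵢ−μ)²/2).
Σ(xᵢ−μ)² = (1.04)² + (0.45)² + (-0.02)² + (-0.39)² + (-0.25)² + (0.77)² = 2.0920.
Posterior: Inv-Gamma(2.5 + 6/2, 4.0 + 2.0920/2) = Inv-Gamma(5.50, 5.04600).
Mode = β/(α+1) = 5.04600/6.50 = 0.7763.

0.7763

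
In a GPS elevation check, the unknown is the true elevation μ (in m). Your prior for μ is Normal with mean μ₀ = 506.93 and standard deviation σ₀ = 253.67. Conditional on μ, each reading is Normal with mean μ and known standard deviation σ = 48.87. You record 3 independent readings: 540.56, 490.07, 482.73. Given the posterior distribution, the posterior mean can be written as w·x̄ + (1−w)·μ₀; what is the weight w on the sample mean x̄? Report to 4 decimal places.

0.9878

For Normal data with known variance σ², a Normal(μ₀, σ₀²) prior on μ is conjugate. Posterior precision = 1/σ₀² + n/σ²; posterior mean is the precision-weighted average of μ₀ and x̄.
σ₀² = 253.67² = 64348.4689, σ² = 48.87² = 2388.2769. Prior precision 1/σ₀² = 1/64348.4689; data precision n/σ² = 3/2388.2769.
w = (n/σ²)/(1/σ₀² + n/σ²) = n·σ₀²/(σ² + n·σ₀²) = 3·64348.4689/(2388.2769 + 3·64348.4689) = 193045.4067/195433.6836 = 0.9878.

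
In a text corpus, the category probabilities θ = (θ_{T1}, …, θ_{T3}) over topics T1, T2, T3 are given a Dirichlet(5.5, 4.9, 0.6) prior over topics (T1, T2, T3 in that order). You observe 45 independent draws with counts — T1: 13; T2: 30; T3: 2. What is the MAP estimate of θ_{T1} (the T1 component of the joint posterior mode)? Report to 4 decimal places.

0.3302

The Dirichlet prior is conjugate to the Multinomial likelihood: each posterior αⱼ = prior αⱼ + observed count nⱼ.
Posterior concentration: (18.5, 34.9, 2.6), total = 56.0.
Joint mode component: (α_{T1}−1)/(Σα−K) = 17.5/53.0 = 0.3302.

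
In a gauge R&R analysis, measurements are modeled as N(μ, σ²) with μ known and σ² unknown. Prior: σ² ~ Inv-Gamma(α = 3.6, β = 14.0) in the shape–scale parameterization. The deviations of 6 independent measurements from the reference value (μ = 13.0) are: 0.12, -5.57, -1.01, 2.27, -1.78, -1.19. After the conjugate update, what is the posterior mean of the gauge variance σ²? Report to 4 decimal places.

6.2319

With known mean μ and an Inverse-Gamma(α, β) prior on σ², the Normal likelihood is conjugate: posterior is Inv-Gamma(α + n/2, β + Σ(xᵢ−μ)²/2).
Σ(xᵢ−μ)² = (0.12)² + (-5.57)² + (-1.01)² + (2.27)² + (-1.78)² + (-1.19)² = 41.7968.
Posterior: Inv-Gamma(3.6 + 6/2, 14.0 + 41.7968/2) = Inv-Gamma(6.60, 34.89840).
E[σ²|data] = β/(α−1) = 34.89840/5.60 = 6.2319.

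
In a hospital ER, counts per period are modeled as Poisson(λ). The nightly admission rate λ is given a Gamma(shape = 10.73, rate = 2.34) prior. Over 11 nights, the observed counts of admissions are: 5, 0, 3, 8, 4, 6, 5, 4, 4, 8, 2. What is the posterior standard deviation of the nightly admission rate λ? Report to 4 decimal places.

0.5793

With a Gamma(shape α, rate β) prior, the Poisson likelihood is conjugate: the posterior is Gamma(α + ΣXᵢ, β + n).
Sum of counts S = 49 over n = 11 nights.
Posterior: Gamma(α+S, β+n) = Gamma(10.73+49, 2.34+11) = Gamma(59.73, 13.34).
SD = √α/β = √59.73/13.34 = 0.5793.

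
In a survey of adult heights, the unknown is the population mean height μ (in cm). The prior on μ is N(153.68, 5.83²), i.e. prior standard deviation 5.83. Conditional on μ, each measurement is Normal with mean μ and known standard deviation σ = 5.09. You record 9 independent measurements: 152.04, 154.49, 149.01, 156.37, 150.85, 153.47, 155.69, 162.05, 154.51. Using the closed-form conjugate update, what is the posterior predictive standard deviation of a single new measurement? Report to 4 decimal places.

5.3443

For Normal data with known variance σ², a Normal(μ₀, σ₀²) prior on μ is conjugate. Posterior precision = 1/σ₀² + n/σ²; posterior mean is the precision-weighted average of μ₀ and x̄.
σ₀² = 5.83² = 33.9889, σ² = 5.09² = 25.9081; σ² + n·σ₀² = 25.9081 + 9·33.9889 = 331.8082.
Posterior precision = 1/σ₀² + n/σ² = 1/33.9889 + 9/25.9081 = (σ² + n·σ₀²)/(σ₀²σ²) = 331.8082/(33.9889·25.9081); posterior variance σₙ² = σ₀²σ²/(σ² + n·σ₀²) = 33.9889·25.9081/331.8082 = 2.653906.
Predictive variance for one new observation = σₙ² + σ² = 33.9889·25.9081/331.8082 + 25.9081 = σ²·(σ₀² + 331.8082)/331.8082 = 25.9081·365.7971/331.8082 = 28.562006; SD = √(25.9081·365.7971/331.8082) = 5.3443.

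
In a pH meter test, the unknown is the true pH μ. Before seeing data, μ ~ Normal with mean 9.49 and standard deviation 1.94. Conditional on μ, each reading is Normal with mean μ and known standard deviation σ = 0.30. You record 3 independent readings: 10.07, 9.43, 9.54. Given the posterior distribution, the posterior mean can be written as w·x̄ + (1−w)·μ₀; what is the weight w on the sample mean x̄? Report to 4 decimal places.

For Normal data with known variance σ², a Normal(μ₀, σ₀²) prior on μ is conjugate. Posterior precision = 1/σ₀² + n/σ²; posterior mean is the precision-weighted average of μ₀ and x̄.
σ₀² = 1.94² = 3.7636, σ² = 0.30² = 0.09. Prior precision 1/σ₀² = 1/3.7636; data precision n/σ² = 3/0.09.
w = (n/σ²)/(1/σ₀² + n/σ²) = n·σ₀²/(σ² + n·σ₀²) = 3·3.7636/(0.09 + 3·3.7636) = 11.2908/11.3808 = 0.9921.

0.9921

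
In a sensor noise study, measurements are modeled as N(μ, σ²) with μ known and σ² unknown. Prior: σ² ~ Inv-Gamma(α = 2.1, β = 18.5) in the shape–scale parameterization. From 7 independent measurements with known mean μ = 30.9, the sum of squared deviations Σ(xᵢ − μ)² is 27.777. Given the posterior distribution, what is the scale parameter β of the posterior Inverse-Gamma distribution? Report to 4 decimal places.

32.3885

With known mean μ and an Inverse-Gamma(α, β) prior on σ², the Normal likelihood is conjugate: posterior is Inv-Gamma(α + n/2, β + Σ(xᵢ−μ)²/2).
Posterior: Inv-Gamma(2.1 + 7/2, 18.5 + 27.777/2) = Inv-Gamma(5.60, 32.3885).
Posterior β = 32.3885.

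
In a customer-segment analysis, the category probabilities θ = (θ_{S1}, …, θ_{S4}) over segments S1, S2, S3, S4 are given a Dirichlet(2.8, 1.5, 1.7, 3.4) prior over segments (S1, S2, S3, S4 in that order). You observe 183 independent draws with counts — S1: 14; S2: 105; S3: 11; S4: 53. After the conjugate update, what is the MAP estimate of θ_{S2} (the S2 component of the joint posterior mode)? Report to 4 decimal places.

The Dirichlet prior is conjugate to the Multinomial likelihood: each posterior αⱼ = prior αⱼ + observed count nⱼ.
Posterior concentration: (16.8, 106.5, 12.7, 56.4), total = 192.4.
Joint mode component: (α_{S2}−1)/(Σα−K) = 105.5/188.4 = 0.5600.

0.5600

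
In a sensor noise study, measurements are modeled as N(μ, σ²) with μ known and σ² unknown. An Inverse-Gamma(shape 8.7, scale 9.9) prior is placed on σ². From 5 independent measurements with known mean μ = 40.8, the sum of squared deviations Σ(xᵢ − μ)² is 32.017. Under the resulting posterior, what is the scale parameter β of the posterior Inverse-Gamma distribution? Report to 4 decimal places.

25.9085

With known mean μ and an Inverse-Gamma(α, β) prior on σ², the Normal likelihood is conjugate: posterior is Inv-Gamma(α + n/2, β + Σ(xᵢ−μ)²/2).
Posterior: Inv-Gamma(8.7 + 5/2, 9.9 + 32.017/2) = Inv-Gamma(11.20, 25.9085).
Posterior β = 25.9085.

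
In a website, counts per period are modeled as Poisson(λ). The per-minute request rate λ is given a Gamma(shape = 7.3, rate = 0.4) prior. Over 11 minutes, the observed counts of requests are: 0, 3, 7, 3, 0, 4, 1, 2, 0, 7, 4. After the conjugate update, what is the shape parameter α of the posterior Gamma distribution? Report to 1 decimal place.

38.3

With a Gamma(shape α, rate β) prior, the Poisson likelihood is conjugate: the posterior is Gamma(α + ΣXᵢ, β + n).
Sum of counts S = 31 over n = 11 minutes.
Posterior: Gamma(α+S, β+n) = Gamma(7.3+31, 0.4+11) = Gamma(38.3, 11.4).
Posterior α = 38.3.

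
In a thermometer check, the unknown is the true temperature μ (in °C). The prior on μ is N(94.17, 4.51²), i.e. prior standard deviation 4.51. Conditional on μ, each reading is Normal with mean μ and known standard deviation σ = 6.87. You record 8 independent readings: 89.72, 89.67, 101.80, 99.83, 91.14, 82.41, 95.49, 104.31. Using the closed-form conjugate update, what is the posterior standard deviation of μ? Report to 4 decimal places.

For Normal data with known variance σ², a Normal(μ₀, σ₀²) prior on μ is conjugate. Posterior precision = 1/σ₀² + n/σ²; posterior mean is the precision-weighted average of μ₀ and x̄.
σ₀² = 4.51² = 20.3401, σ² = 6.87² = 47.1969; σ² + n·σ₀² = 47.1969 + 8·20.3401 = 209.9177.
Posterior precision = 1/σ₀² + n/σ² = 1/20.3401 + 8/47.1969 = (σ² + n·σ₀²)/(σ₀²σ²) = 209.9177/(20.3401·47.1969); posterior variance σₙ² = σ₀²σ²/(σ² + n·σ₀²) = 20.3401·47.1969/209.9177 = 4.573172.
Posterior SD = √σₙ² = √(20.3401·47.1969/209.9177) = 2.1385.

2.1385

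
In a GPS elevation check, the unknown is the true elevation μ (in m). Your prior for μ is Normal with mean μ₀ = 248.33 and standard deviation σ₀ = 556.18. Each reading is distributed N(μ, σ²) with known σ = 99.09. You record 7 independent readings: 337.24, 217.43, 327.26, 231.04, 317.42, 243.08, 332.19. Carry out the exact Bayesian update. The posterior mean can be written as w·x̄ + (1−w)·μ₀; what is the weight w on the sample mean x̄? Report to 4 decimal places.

For Normal data with known variance σ², a Normal(μ₀, σ₀²) prior on μ is conjugate. Posterior precision = 1/σ₀² + n/σ²; posterior mean is the precision-weighted average of μ₀ and x̄.
σ₀² = 556.18² = 309336.1924, σ² = 99.09² = 9818.8281. Prior precision 1/σ₀² = 1/309336.1924; data precision n/σ² = 7/9818.8281.
w = (n/σ²)/(1/σ₀² + n/σ²) = n·σ₀²/(σ² + n·σ₀²) = 7·309336.1924/(9818.8281 + 7·309336.1924) = 2165353.3468/2175172.1749 = 0.9955.

0.9955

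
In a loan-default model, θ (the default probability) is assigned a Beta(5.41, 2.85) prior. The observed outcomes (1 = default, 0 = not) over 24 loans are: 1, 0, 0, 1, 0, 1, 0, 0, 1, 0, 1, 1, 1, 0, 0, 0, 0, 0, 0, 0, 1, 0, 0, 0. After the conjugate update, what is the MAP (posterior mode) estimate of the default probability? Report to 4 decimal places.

0.4101

The Beta prior is conjugate to a Binomial/Bernoulli likelihood; the update adds successes to α and failures to β.
Posterior: Beta(α+k, β+n−k) = Beta(5.41+8, 2.85+16) = Beta(13.41, 18.85).
Mode of Beta(a,b) for a,b>1 is (a−1)/(a+b−2) = 12.41/30.26 = 0.4101.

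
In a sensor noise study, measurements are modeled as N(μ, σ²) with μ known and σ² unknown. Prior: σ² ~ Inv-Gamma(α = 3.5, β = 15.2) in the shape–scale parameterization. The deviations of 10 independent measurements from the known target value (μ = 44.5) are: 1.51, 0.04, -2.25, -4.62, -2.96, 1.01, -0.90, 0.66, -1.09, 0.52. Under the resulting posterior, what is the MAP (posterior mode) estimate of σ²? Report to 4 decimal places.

With known mean μ and an Inverse-Gamma(α, β) prior on σ², the Normal likelihood is conjugate: posterior is Inv-Gamma(α + n/2, β + Σ(xᵢ−μ)²/2).
Σ(xᵢ−μ)² = (1.51)² + (0.04)² + (-2.25)² + (-4.62)² + (-2.96)² + (1.01)² + (-0.90)² + (0.66)² + (-1.09)² + (0.52)² = 41.1744.
Posterior: Inv-Gamma(3.5 + 10/2, 15.2 + 41.1744/2) = Inv-Gamma(8.50, 35.78720).
Mode = β/(α+1) = 35.78720/9.50 = 3.7671.

3.7671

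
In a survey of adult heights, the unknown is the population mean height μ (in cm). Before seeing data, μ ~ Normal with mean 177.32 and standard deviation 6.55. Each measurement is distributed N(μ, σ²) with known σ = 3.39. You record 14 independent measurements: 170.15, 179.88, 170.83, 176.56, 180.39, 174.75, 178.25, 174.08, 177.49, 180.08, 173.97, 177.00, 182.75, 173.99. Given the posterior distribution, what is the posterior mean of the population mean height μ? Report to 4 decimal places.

176.4572

For Normal data with known variance σ², a Normal(μ₀, σ₀²) prior on μ is conjugate. Posterior precision = 1/σ₀² + n/σ²; posterior mean is the precision-weighted average of μ₀ and x̄.
Σxᵢ = 170.15 + 179.88 + 170.83 + 176.56 + 180.39 + 174.75 + 178.25 + 174.08 + 177.49 + 180.08 + 173.97 + 177.00 + 182.75 + 173.99 = 2470.17, so n·x̄ = 2470.17.
σ₀² = 6.55² = 42.9025, σ² = 3.39² = 11.4921; σ² + n·σ₀² = 11.4921 + 14·42.9025 = 612.1271.
Posterior mean = (μ₀/σ₀² + n·x̄/σ²)/(1/σ₀² + n/σ²) = (σ²·μ₀ + σ₀²·n·x̄)/(σ² + n·σ₀²) = (11.4921·177.32 + 42.9025·2470.17)/612.1271 = 108014.247597/612.1271 = 176.4572.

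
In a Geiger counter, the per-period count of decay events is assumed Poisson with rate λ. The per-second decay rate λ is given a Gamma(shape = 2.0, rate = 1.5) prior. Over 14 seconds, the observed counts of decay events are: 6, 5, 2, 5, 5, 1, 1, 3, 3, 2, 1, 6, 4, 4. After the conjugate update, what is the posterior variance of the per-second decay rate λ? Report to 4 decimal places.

0.2081

With a Gamma(shape α, rate β) prior, the Poisson likelihood is conjugate: the posterior is Gamma(α + ΣXᵢ, β + n).
Sum of counts S = 48 over n = 14 seconds.
Posterior: Gamma(α+S, β+n) = Gamma(2.0+48, 1.5+14) = Gamma(50.0, 15.5).
Var = α/β² = 50.0/15.5² = 0.2081.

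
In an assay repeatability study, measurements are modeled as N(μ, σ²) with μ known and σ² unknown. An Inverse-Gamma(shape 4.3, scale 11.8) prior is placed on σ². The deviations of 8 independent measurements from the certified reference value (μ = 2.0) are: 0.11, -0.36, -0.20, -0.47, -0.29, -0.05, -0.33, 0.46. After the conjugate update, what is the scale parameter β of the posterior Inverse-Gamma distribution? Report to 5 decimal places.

12.20485

With known mean μ and an Inverse-Gamma(α, β) prior on σ², the Normal likelihood is conjugate: posterior is Inv-Gamma(α + n/2, β + Σ(xᵢ−μ)²/2).
Σ(xᵢ−μ)² = (0.11)² + (-0.36)² + (-0.20)² + (-0.47)² + (-0.29)² + (-0.05)² + (-0.33)² + (0.46)² = 0.8097.
Posterior: Inv-Gamma(4.3 + 8/2, 11.8 + 0.8097/2) = Inv-Gamma(8.30, 12.20485).
Posterior β = 12.20485.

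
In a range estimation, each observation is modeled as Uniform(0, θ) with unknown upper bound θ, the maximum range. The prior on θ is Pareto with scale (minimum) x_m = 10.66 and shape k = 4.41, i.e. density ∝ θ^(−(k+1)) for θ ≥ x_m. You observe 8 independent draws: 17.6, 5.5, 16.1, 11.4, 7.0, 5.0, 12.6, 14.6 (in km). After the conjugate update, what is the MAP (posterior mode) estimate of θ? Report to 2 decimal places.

17.60

A Pareto(scale x_m, shape k) prior on the upper bound θ of Uniform(0, θ) is conjugate: posterior is Pareto(max(x_m, max xᵢ), k + n).
Sample maximum = 17.6; prior scale x_m = 10.66 → posterior scale = max = 17.60.
Posterior shape = 4.41 + 8 = 12.41.
The Pareto density is decreasing on [x_m, ∞), so the mode is x_m = 17.60.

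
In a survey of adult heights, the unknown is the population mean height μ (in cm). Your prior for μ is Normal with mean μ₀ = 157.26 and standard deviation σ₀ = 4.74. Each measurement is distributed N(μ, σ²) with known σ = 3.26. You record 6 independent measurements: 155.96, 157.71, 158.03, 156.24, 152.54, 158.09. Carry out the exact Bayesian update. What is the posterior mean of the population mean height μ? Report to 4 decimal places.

156.4891

For Normal data with known variance σ², a Normal(μ₀, σ₀²) prior on μ is conjugate. Posterior precision = 1/σ₀² + n/σ²; posterior mean is the precision-weighted average of μ₀ and x̄.
Σxᵢ = 155.96 + 157.71 + 158.03 + 156.24 + 152.54 + 158.09 = 938.57, so n·x̄ = 938.57.
σ₀² = 4.74² = 22.4676, σ² = 3.26² = 10.6276; σ² + n·σ₀² = 10.6276 + 6·22.4676 = 145.4332.
Posterior mean = (μ₀/σ₀² + n·x̄/σ²)/(1/σ₀² + n/σ²) = (σ²·μ₀ + σ₀²·n·x̄)/(σ² + n·σ₀²) = (10.6276·157.26 + 22.4676·938.57)/145.4332 = 22758.711708/145.4332 = 156.4891.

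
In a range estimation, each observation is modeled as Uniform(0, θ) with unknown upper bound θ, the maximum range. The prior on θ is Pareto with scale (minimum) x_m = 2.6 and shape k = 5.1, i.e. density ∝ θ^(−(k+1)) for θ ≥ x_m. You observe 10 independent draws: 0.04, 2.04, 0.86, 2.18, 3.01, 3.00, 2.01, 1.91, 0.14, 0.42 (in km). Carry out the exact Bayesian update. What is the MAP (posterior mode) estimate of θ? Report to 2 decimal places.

A Pareto(scale x_m, shape k) prior on the upper bound θ of Uniform(0, θ) is conjugate: posterior is Pareto(max(x_m, max xᵢ), k + n).
Sample maximum = 3.01; prior scale x_m = 2.6 → posterior scale = max = 3.01.
Posterior shape = 5.1 + 10 = 15.1.
The Pareto density is decreasing on [x_m, ∞), so the mode is x_m = 3.01.

3.01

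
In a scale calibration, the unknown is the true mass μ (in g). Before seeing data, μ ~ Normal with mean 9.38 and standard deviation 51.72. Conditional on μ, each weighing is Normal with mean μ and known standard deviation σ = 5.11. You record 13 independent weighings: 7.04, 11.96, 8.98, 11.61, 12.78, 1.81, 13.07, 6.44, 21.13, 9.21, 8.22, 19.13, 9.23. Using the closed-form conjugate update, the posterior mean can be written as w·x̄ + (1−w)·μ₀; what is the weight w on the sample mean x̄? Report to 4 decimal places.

For Normal data with known variance σ², a Normal(μ₀, σ₀²) prior on μ is conjugate. Posterior precision = 1/σ₀² + n/σ²; posterior mean is the precision-weighted average of μ₀ and x̄.
σ₀² = 51.72² = 2674.9584, σ² = 5.11² = 26.1121. Prior precision 1/σ₀² = 1/2674.9584; data precision n/σ² = 13/26.1121.
w = (n/σ²)/(1/σ₀² + n/σ²) = n·σ₀²/(σ² + n·σ₀²) = 13·2674.9584/(26.1121 + 13·2674.9584) = 34774.4592/34800.5713 = 0.9992.

0.9992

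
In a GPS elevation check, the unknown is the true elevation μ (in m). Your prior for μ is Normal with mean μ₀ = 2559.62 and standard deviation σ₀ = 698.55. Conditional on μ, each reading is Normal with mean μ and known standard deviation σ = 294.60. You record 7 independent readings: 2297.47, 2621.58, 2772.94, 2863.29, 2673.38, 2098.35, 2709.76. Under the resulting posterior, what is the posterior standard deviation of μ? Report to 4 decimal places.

109.9602

For Normal data with known variance σ², a Normal(μ₀, σ₀²) prior on μ is conjugate. Posterior precision = 1/σ₀² + n/σ²; posterior mean is the precision-weighted average of μ₀ and x̄.
σ₀² = 698.55² = 487972.1025, σ² = 294.60² = 86789.16; σ² + n·σ₀² = 86789.16 + 7·487972.1025 = 3502593.8775.
Posterior precision = 1/σ₀² + n/σ² = 1/487972.1025 + 7/86789.16 = (σ² + n·σ₀²)/(σ₀²σ²) = 3502593.8775/(487972.1025·86789.16); posterior variance σₙ² = σ₀²σ²/(σ² + n·σ₀²) = 487972.1025·86789.16/3502593.8775 = 12091.235913.
Posterior SD = √σₙ² = √(487972.1025·86789.16/3502593.8775) = 109.9602.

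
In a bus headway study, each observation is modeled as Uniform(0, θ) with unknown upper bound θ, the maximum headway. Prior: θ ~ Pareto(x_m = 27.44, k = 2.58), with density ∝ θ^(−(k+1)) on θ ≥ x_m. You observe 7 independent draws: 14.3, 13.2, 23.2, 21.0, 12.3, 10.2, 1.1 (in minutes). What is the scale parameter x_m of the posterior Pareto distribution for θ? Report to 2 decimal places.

A Pareto(scale x_m, shape k) prior on the upper bound θ of Uniform(0, θ) is conjugate: posterior is Pareto(max(x_m, max xᵢ), k + n).
Sample maximum = 23.2; prior scale x_m = 27.44 → posterior scale = max = 27.44.
Posterior shape = 2.58 + 7 = 9.58.
Posterior scale x_m = 27.44.

27.44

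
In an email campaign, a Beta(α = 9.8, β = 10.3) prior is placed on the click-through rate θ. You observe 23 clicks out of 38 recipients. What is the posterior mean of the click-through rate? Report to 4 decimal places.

The Beta prior is conjugate to a Binomial/Bernoulli likelihood; the update adds successes to α and failures to β.
Posterior: Beta(α+k, β+n−k) = Beta(9.8+23, 10.3+15) = Beta(32.8, 25.3).
Posterior mean = α/(α+β) = 32.8/58.1 = 0.5645.

0.5645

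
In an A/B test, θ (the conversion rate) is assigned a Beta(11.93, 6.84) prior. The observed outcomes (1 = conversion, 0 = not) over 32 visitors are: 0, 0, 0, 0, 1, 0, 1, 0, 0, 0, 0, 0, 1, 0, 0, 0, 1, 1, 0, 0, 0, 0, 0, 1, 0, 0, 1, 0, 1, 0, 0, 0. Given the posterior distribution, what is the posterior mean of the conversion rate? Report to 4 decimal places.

The Beta prior is conjugate to a Binomial/Bernoulli likelihood; the update adds successes to α and failures to β.
Posterior: Beta(α+k, β+n−k) = Beta(11.93+8, 6.84+24) = Beta(19.93, 30.84).
Posterior mean = α/(α+β) = 19.93/50.77 = 0.3926.

0.3926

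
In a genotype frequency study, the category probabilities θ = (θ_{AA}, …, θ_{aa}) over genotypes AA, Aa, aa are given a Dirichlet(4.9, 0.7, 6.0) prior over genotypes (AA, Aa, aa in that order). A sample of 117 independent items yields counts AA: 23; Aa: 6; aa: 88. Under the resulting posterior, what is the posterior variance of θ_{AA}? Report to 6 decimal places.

0.001311

The Dirichlet prior is conjugate to the Multinomial likelihood: each posterior αⱼ = prior αⱼ + observed count nⱼ.
Posterior concentration: (27.9, 6.7, 94.0), total = 128.6.
Var[θ_j] = α_j(Σα−α_j)/((Σα)²(Σα+1)) = 27.9·100.7/(128.6²·129.6) = 0.001311.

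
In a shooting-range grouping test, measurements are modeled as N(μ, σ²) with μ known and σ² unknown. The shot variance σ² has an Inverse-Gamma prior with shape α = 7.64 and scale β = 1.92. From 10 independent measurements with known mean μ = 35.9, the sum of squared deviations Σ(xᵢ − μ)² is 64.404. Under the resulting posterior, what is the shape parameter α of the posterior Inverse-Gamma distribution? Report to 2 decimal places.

12.64

With known mean μ and an Inverse-Gamma(α, β) prior on σ², the Normal likelihood is conjugate: posterior is Inv-Gamma(α + n/2, β + Σ(xᵢ−μ)²/2).
Posterior: Inv-Gamma(7.64 + 10/2, 1.92 + 64.404/2) = Inv-Gamma(12.64, 34.1220).
Posterior α = 12.64.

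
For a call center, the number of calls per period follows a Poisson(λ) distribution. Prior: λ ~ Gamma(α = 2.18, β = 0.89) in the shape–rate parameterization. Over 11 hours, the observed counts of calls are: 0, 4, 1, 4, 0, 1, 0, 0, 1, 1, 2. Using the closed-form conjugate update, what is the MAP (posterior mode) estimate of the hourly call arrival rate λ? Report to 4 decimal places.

With a Gamma(shape α, rate β) prior, the Poisson likelihood is conjugate: the posterior is Gamma(α + ΣXᵢ, β + n).
Sum of counts S = 14 over n = 11 hours.
Posterior: Gamma(α+S, β+n) = Gamma(2.18+14, 0.89+11) = Gamma(16.18, 11.89).
Mode of Gamma(α,β) for α≥1 is (α−1)/β = 15.18/11.89 = 1.2767.

1.2767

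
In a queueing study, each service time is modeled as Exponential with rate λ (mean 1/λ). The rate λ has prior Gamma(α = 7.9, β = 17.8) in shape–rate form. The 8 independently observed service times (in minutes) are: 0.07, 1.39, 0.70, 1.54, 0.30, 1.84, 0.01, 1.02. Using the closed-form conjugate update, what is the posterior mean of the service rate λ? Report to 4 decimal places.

0.6445

With a Gamma(shape α, rate β) prior on the exponential rate λ, the posterior after n observations with total T = Σxᵢ is Gamma(α+n, β+T).
Sum of observations T = 6.87 minutes; n = 8.
Posterior: Gamma(7.9+8, 17.8+6.87) = Gamma(15.9, 24.67).
Posterior mean of λ = α/β = 15.9/24.67 = 0.6445.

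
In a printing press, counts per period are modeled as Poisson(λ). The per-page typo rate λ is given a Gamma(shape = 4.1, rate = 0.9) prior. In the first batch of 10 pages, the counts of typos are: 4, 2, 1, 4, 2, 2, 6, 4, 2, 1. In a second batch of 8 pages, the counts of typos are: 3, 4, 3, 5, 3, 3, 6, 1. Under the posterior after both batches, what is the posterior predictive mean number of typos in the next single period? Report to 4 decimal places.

With a Gamma(shape α, rate β) prior, the Poisson likelihood is conjugate: the posterior is Gamma(α + ΣXᵢ, β + n).
Batch 1: sum of counts S = 28 over n = 10 pages.
After batch 1: Gamma(α+S, β+n) = Gamma(4.1+28, 0.9+10) = Gamma(32.1, 10.9).
Batch 2: sum of counts S = 28 over n = 8 pages.
After batch 2: Gamma(α+S, β+n) = Gamma(32.1+28, 10.9+8) = Gamma(60.1, 18.9).
The predictive distribution for one future period is NegBinom with mean α/β = 3.1799.

3.1799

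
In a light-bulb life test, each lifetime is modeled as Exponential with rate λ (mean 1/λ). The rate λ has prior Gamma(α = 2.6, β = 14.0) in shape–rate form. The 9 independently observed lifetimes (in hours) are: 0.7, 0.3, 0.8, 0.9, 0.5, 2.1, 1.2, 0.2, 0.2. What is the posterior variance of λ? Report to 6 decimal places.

With a Gamma(shape α, rate β) prior on the exponential rate λ, the posterior after n observations with total T = Σxᵢ is Gamma(α+n, β+T).
Sum of observations T = 6.9 hours; n = 9.
Posterior: Gamma(2.6+9, 14.0+6.9) = Gamma(11.6, 20.9).
Var = α/β² = 0.026556.

0.026556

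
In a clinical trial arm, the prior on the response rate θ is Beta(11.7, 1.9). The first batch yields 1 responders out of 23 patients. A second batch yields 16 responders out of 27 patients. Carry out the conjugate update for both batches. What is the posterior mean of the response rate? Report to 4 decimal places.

The Beta prior is conjugate to a Binomial/Bernoulli likelihood; the update adds successes to α and failures to β.
After batch 1: Beta(11.7+1, 1.9+22) = Beta(12.7, 23.9).
After batch 2: Beta(12.7+16, 23.9+11) = Beta(28.7, 34.9).
Posterior mean = α/(α+β) = 28.7/63.6 = 0.4513.

0.4513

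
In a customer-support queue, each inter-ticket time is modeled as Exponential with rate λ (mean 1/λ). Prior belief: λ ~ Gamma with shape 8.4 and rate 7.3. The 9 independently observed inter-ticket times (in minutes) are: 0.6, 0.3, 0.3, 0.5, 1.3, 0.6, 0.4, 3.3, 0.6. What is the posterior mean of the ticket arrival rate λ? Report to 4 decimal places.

With a Gamma(shape α, rate β) prior on the exponential rate λ, the posterior after n observations with total T = Σxᵢ is Gamma(α+n, β+T).
Sum of observations T = 7.9 minutes; n = 9.
Posterior: Gamma(8.4+9, 7.3+7.9) = Gamma(17.4, 15.2).
Posterior mean of λ = α/β = 17.4/15.2 = 1.1447.

1.1447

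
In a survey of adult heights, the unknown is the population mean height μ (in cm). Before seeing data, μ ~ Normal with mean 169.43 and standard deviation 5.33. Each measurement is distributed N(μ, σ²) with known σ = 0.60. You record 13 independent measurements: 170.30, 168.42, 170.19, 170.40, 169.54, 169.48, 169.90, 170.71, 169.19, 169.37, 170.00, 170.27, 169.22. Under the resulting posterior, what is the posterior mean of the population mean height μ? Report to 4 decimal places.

169.7681

For Normal data with known variance σ², a Normal(μ₀, σ₀²) prior on μ is conjugate. Posterior precision = 1/σ₀² + n/σ²; posterior mean is the precision-weighted average of μ₀ and x̄.
Σxᵢ = 170.30 + 168.42 + 170.19 + 170.40 + 169.54 + 169.48 + 169.90 + 170.71 + 169.19 + 169.37 + 170.00 + 170.27 + 169.22 = 2206.99, so n·x̄ = 2206.99.
σ₀² = 5.33² = 28.4089, σ² = 0.60² = 0.36; σ² + n·σ₀² = 0.36 + 13·28.4089 = 369.6757.
Posterior mean = (μ₀/σ₀² + n·x̄/σ²)/(1/σ₀² + n/σ²) = (σ²·μ₀ + σ₀²·n·x̄)/(σ² + n·σ₀²) = (0.36·169.43 + 28.4089·2206.99)/369.6757 = 62759.153011/369.6757 = 169.7681.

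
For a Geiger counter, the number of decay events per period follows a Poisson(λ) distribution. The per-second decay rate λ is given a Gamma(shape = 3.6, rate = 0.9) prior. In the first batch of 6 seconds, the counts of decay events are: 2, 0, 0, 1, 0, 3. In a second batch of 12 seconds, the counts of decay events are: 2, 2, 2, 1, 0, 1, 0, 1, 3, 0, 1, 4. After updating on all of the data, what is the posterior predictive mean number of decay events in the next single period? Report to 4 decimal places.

With a Gamma(shape α, rate β) prior, the Poisson likelihood is conjugate: the posterior is Gamma(α + ΣXᵢ, β + n).
Batch 1: sum of counts S = 6 over n = 6 seconds.
After batch 1: Gamma(α+S, β+n) = Gamma(3.6+6, 0.9+6) = Gamma(9.6, 6.9).
Batch 2: sum of counts S = 17 over n = 12 seconds.
After batch 2: Gamma(α+S, β+n) = Gamma(9.6+17, 6.9+12) = Gamma(26.6, 18.9).
The predictive distribution for one future period is NegBinom with mean α/β = 1.4074.

1.4074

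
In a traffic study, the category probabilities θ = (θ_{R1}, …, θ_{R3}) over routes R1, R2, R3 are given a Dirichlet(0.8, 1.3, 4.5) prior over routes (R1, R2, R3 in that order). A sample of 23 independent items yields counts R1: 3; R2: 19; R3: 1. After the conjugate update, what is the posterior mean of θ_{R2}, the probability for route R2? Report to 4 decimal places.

The Dirichlet prior is conjugate to the Multinomial likelihood: each posterior αⱼ = prior αⱼ + observed count nⱼ.
Posterior concentration: (3.8, 20.3, 5.5), total = 29.6.
E[θ_{R2}|data] = α_{R2}/Σα = 20.3/29.6 = 0.6858.

0.6858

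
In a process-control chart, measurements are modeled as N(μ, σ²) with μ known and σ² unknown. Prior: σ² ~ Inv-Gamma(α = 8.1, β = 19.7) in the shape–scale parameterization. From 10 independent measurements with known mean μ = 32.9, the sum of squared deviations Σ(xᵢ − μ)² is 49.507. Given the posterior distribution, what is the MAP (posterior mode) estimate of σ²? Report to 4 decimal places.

With known mean μ and an Inverse-Gamma(α, β) prior on σ², the Normal likelihood is conjugate: posterior is Inv-Gamma(α + n/2, β + Σ(xᵢ−μ)²/2).
Posterior: Inv-Gamma(8.1 + 10/2, 19.7 + 49.507/2) = Inv-Gamma(13.10, 44.4535).
Mode = β/(α+1) = 44.4535/14.10 = 3.1527.

3.1527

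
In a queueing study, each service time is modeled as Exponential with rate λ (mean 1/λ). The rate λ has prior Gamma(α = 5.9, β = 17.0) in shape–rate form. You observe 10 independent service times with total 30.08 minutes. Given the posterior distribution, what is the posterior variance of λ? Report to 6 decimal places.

0.007173

With a Gamma(shape α, rate β) prior on the exponential rate λ, the posterior after n observations with total T = Σxᵢ is Gamma(α+n, β+T).
Posterior: Gamma(5.9+10, 17.0+30.08) = Gamma(15.9, 47.08).
Var = α/β² = 0.007173.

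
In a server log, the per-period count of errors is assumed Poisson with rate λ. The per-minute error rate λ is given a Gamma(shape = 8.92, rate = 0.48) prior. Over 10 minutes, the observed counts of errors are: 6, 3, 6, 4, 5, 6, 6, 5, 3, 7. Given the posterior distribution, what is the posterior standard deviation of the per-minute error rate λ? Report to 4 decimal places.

With a Gamma(shape α, rate β) prior, the Poisson likelihood is conjugate: the posterior is Gamma(α + ΣXᵢ, β + n).
Sum of counts S = 51 over n = 10 minutes.
Posterior: Gamma(α+S, β+n) = Gamma(8.92+51, 0.48+10) = Gamma(59.92, 10.48).
SD = √α/β = √59.92/10.48 = 0.7386.

0.7386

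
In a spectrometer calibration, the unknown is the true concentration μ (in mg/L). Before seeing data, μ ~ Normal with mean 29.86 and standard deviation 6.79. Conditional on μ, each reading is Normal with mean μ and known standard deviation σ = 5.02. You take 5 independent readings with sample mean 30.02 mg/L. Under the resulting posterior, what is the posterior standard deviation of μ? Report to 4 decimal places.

For Normal data with known variance σ², a Normal(μ₀, σ₀²) prior on μ is conjugate. Posterior precision = 1/σ₀² + n/σ²; posterior mean is the precision-weighted average of μ₀ and x̄.
σ₀² = 6.79² = 46.1041, σ² = 5.02² = 25.2004; σ² + n·σ₀² = 25.2004 + 5·46.1041 = 255.7209.
Posterior precision = 1/σ₀² + n/σ² = 1/46.1041 + 5/25.2004 = (σ² + n·σ₀²)/(σ₀²σ²) = 255.7209/(46.1041·25.2004); posterior variance σₙ² = σ₀²σ²/(σ² + n·σ₀²) = 46.1041·25.2004/255.7209 = 4.543398.
Posterior SD = √σₙ² = √(46.1041·25.2004/255.7209) = 2.1315.

2.1315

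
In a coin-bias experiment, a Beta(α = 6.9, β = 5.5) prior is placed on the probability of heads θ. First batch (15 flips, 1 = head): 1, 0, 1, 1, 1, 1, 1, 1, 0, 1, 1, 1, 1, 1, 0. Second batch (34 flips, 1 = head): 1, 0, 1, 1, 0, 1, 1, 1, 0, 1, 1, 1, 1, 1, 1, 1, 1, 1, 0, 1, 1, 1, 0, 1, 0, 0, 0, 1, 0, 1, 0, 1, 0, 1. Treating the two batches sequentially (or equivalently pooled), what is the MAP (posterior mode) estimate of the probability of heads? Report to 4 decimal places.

0.6886

The Beta prior is conjugate to a Binomial/Bernoulli likelihood; the update adds successes to α and failures to β.
After batch 1: Beta(6.9+12, 5.5+3) = Beta(18.9, 8.5).
After batch 2: Beta(18.9+23, 8.5+11) = Beta(41.9, 19.5).
Mode of Beta(a,b) for a,b>1 is (a−1)/(a+b−2) = 40.9/59.4 = 0.6886.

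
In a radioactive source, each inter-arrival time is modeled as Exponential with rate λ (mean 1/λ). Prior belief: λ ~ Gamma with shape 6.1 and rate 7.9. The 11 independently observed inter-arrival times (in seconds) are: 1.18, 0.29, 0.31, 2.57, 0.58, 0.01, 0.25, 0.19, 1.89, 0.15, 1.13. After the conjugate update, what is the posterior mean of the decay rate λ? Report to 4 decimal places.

1.0395

With a Gamma(shape α, rate β) prior on the exponential rate λ, the posterior after n observations with total T = Σxᵢ is Gamma(α+n, β+T).
Sum of observations T = 8.55 seconds; n = 11.
Posterior: Gamma(6.1+11, 7.9+8.55) = Gamma(17.1, 16.45).
Posterior mean of λ = α/β = 17.1/16.45 = 1.0395.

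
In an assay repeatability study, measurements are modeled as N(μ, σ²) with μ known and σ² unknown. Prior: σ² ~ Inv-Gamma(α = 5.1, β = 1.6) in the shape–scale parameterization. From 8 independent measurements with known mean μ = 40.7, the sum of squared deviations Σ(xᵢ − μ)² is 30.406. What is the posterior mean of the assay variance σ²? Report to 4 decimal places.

With known mean μ and an Inverse-Gamma(α, β) prior on σ², the Normal likelihood is conjugate: posterior is Inv-Gamma(α + n/2, β + Σ(xᵢ−μ)²/2).
Posterior: Inv-Gamma(5.1 + 8/2, 1.6 + 30.406/2) = Inv-Gamma(9.10, 16.8030).
E[σ²|data] = β/(α−1) = 16.8030/8.10 = 2.0744.

2.0744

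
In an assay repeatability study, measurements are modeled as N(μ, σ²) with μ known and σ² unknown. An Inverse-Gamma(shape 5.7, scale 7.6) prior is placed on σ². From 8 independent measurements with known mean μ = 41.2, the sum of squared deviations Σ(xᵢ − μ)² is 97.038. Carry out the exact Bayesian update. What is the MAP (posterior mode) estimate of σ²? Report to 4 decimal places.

With known mean μ and an Inverse-Gamma(α, β) prior on σ², the Normal likelihood is conjugate: posterior is Inv-Gamma(α + n/2, β + Σ(xᵢ−μ)²/2).
Posterior: Inv-Gamma(5.7 + 8/2, 7.6 + 97.038/2) = Inv-Gamma(9.70, 56.1190).
Mode = β/(α+1) = 56.1190/10.70 = 5.2448.

5.2448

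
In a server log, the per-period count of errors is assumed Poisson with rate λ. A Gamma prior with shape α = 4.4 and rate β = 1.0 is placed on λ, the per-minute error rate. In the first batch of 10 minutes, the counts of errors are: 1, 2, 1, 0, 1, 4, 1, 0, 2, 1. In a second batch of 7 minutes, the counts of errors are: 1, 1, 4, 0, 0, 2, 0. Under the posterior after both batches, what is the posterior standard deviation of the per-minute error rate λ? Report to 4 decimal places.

0.2800

With a Gamma(shape α, rate β) prior, the Poisson likelihood is conjugate: the posterior is Gamma(α + ΣXᵢ, β + n).
Batch 1: sum of counts S = 13 over n = 10 minutes.
After batch 1: Gamma(α+S, β+n) = Gamma(4.4+13, 1.0+10) = Gamma(17.4, 11.0).
Batch 2: sum of counts S = 8 over n = 7 minutes.
After batch 2: Gamma(α+S, β+n) = Gamma(17.4+8, 11.0+7) = Gamma(25.4, 18.0).
SD = √α/β = √25.4/18.0 = 0.2800.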